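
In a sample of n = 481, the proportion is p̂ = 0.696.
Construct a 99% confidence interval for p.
(0.642, 0.750)

Proportion CI:
SE = √(p̂(1-p̂)/n) = √(0.696 · 0.304 / 481) = 0.02097

z* = 2.576
Margin = z* · SE = 2.576 · 0.02097 = 0.0540

CI: 0.696 ± 0.0540 = (0.642, 0.750)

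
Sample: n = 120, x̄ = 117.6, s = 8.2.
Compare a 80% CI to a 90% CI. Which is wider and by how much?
90% CI is wider by 0.55

df = 119
80% CI: t* = 1.289, (116.64, 118.56), width = 2 · t* · s/√n = 1.93
90% CI: t* = 1.658, (116.36, 118.84), width = 2 · t* · s/√n = 2.48

The 90% CI is wider by 2.48 - 1.93 = 0.55.
Higher confidence requires a wider interval.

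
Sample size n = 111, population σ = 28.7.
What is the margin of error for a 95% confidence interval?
Margin of error = 5.34

Margin of error = z* · σ/√n
= 1.960 · 28.7/√111
= 1.960 · 28.7/10.5357
= 5.34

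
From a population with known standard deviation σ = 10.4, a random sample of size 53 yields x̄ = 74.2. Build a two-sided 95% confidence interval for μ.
(71.40, 77.00)

z-interval (σ known):
z* = 1.960 for 95% confidence

Margin of error = z* · σ/√n = 1.960 · 10.4/√53 = 2.80

CI: (74.2 - 2.80, 74.2 + 2.80) = (71.40, 77.00)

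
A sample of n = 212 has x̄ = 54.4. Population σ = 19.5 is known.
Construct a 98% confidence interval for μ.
(51.28, 57.52)

z-interval (σ known):
z* = 2.326 for 98% confidence

Margin of error = z* · σ/√n = 2.326 · 19.5/√212 = 3.12

CI: (54.4 - 3.12, 54.4 + 3.12) = (51.28, 57.52)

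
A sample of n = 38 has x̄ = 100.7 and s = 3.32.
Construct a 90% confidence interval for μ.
(99.79, 101.61)

t-interval (σ unknown):
df = n - 1 = 37
t* = 1.687 for 90% confidence

Margin of error = t* · s/√n = 1.687 · 3.32/√38 = 0.91

CI: (99.79, 101.61)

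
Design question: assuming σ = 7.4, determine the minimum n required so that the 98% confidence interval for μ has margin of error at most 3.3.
n ≥ 28

For margin E ≤ 3.3:
n ≥ (z* · σ / E)²
n ≥ (2.326 · 7.4 / 3.3)²
n ≥ 27.21

Minimum n = 28 (rounding up)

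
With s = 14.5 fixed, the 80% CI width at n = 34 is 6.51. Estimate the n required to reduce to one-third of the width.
n ≈ 306

CI width ∝ 1/√n
To reduce width by factor 3, need √n to grow by 3 → need 3² = 9 times as many samples.

Current: n = 34, width = 6.51
New: n = 306, width ≈ 2.13

Width reduced by factor of 6.51/2.13 = 3.06.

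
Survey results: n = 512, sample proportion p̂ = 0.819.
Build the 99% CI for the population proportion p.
(0.775, 0.863)

Proportion CI:
SE = √(p̂(1-p̂)/n) = √(0.819 · 0.181 / 512) = 0.01702

z* = 2.576
Margin = z* · SE = 2.576 · 0.01702 = 0.0438

CI: 0.819 ± 0.0438 = (0.775, 0.863)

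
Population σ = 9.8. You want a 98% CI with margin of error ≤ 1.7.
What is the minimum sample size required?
n ≥ 180

For margin E ≤ 1.7:
n ≥ (z* · σ / E)²
n ≥ (2.326 · 9.8 / 1.7)²
n ≥ 179.79

Minimum n = 180 (rounding up)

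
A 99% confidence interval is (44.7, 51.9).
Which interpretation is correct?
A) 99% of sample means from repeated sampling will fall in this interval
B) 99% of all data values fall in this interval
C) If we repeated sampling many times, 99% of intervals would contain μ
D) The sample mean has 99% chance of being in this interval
C

A) Wrong — coverage applies to intervals containing μ, not to future x̄ values.
B) Wrong — a CI is about the parameter μ, not individual data values.
C) Correct — this is the frequentist long-run coverage interpretation.
D) Wrong — x̄ is observed and sits in the interval by construction.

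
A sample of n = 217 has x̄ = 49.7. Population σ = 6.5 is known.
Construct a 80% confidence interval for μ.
(49.13, 50.27)

z-interval (σ known):
z* = 1.282 for 80% confidence

Margin of error = z* · σ/√n = 1.282 · 6.5/√217 = 0.57

CI: (49.7 - 0.57, 49.7 + 0.57) = (49.13, 50.27)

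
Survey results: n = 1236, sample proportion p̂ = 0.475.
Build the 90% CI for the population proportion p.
(0.452, 0.498)

Proportion CI:
SE = √(p̂(1-p̂)/n) = √(0.475 · 0.525 / 1236) = 0.01420

z* = 1.645
Margin = z* · SE = 1.645 · 0.01420 = 0.0234

CI: 0.475 ± 0.0234 = (0.452, 0.498)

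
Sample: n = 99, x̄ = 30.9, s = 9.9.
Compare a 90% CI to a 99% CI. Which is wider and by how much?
99% CI is wider by 1.92

df = 98
90% CI: t* = 1.661, (29.25, 32.55), width = 2 · t* · s/√n = 3.31
99% CI: t* = 2.627, (28.29, 33.51), width = 2 · t* · s/√n = 5.23

The 99% CI is wider by 5.23 - 3.31 = 1.92.
Higher confidence requires a wider interval.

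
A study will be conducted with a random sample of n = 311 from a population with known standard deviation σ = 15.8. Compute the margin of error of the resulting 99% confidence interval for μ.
Margin of error = 2.31

Margin of error = z* · σ/√n
= 2.576 · 15.8/√311
= 2.576 · 15.8/17.6352
= 2.31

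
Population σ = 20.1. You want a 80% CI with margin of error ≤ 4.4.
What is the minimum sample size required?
n ≥ 35

For margin E ≤ 4.4:
n ≥ (z* · σ / E)²
n ≥ (1.282 · 20.1 / 4.4)²
n ≥ 34.30

Minimum n = 35 (rounding up)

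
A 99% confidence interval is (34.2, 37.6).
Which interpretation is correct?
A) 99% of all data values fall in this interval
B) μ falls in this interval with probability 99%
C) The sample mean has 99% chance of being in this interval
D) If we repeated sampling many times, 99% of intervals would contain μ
D

A) Wrong — a CI is about the parameter μ, not individual data values.
B) Wrong — μ is fixed; the randomness lives in the interval, not in μ.
C) Wrong — x̄ is observed and sits in the interval by construction.
D) Correct — this is the frequentist long-run coverage interpretation.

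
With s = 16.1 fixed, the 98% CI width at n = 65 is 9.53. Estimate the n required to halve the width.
n ≈ 260

CI width ∝ 1/√n
To reduce width by factor 2, need √n to grow by 2 → need 2² = 4 times as many samples.

Current: n = 65, width = 9.53
New: n = 260, width ≈ 4.67

Width reduced by factor of 9.53/4.67 = 2.04.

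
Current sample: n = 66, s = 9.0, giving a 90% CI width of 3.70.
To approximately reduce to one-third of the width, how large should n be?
n ≈ 594

CI width ∝ 1/√n
To reduce width by factor 3, need √n to grow by 3 → need 3² = 9 times as many samples.

Current: n = 66, width = 3.70
New: n = 594, width ≈ 1.22

Width reduced by factor of 3.70/1.22 = 3.03.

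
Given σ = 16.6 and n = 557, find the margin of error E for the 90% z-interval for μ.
Margin of error = 1.16

Margin of error = z* · σ/√n
= 1.645 · 16.6/√557
= 1.645 · 16.6/23.6008
= 1.16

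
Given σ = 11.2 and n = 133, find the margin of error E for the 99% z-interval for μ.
Margin of error = 2.50

Margin of error = z* · σ/√n
= 2.576 · 11.2/√133
= 2.576 · 11.2/11.5326
= 2.50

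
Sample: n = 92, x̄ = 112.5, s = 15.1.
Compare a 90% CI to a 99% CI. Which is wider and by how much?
99% CI is wider by 3.05

df = 91
90% CI: t* = 1.662, (109.88, 115.12), width = 2 · t* · s/√n = 5.23
99% CI: t* = 2.631, (108.36, 116.64), width = 2 · t* · s/√n = 8.28

The 99% CI is wider by 8.28 - 5.23 = 3.05.
Higher confidence requires a wider interval.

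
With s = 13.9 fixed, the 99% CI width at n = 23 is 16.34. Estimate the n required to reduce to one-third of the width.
n ≈ 207

CI width ∝ 1/√n
To reduce width by factor 3, need √n to grow by 3 → need 3² = 9 times as many samples.

Current: n = 23, width = 16.34
New: n = 207, width ≈ 5.02

Width reduced by factor of 16.34/5.02 = 3.25.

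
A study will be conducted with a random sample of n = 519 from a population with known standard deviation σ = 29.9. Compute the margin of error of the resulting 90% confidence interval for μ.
Margin of error = 2.16

Margin of error = z* · σ/√n
= 1.645 · 29.9/√519
= 1.645 · 29.9/22.7816
= 2.16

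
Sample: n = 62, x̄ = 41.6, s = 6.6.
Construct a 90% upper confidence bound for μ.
μ ≤ 42.69

Upper bound (one-sided):
t* = 1.296 (one-sided for 90%)
Upper bound = x̄ + t* · s/√n = 41.6 + 1.296 · 6.6/√62 = 42.69

We are 90% confident that μ ≤ 42.69.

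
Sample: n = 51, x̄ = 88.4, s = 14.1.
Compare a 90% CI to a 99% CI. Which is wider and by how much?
99% CI is wider by 3.95

df = 50
90% CI: t* = 1.676, (85.09, 91.71), width = 2 · t* · s/√n = 6.62
99% CI: t* = 2.678, (83.11, 93.69), width = 2 · t* · s/√n = 10.57

The 99% CI is wider by 10.57 - 6.62 = 3.95.
Higher confidence requires a wider interval.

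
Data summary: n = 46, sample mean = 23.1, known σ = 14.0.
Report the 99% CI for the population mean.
(17.78, 28.42)

z-interval (σ known):
z* = 2.576 for 99% confidence

Margin of error = z* · σ/√n = 2.576 · 14.0/√46 = 5.32

CI: (23.1 - 5.32, 23.1 + 5.32) = (17.78, 28.42)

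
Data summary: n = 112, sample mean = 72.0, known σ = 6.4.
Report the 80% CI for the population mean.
(71.22, 72.78)

z-interval (σ known):
z* = 1.282 for 80% confidence

Margin of error = z* · σ/√n = 1.282 · 6.4/√112 = 0.78

CI: (72.0 - 0.78, 72.0 + 0.78) = (71.22, 72.78)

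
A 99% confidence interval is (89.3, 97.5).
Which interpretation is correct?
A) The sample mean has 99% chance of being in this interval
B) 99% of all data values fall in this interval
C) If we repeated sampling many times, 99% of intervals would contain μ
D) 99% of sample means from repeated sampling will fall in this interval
C

A) Wrong — x̄ is observed and sits in the interval by construction.
B) Wrong — a CI is about the parameter μ, not individual data values.
C) Correct — this is the frequentist long-run coverage interpretation.
D) Wrong — coverage applies to intervals containing μ, not to future x̄ values.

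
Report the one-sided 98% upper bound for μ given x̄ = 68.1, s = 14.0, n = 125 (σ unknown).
μ ≤ 70.70

Upper bound (one-sided):
t* = 2.076 (one-sided for 98%)
Upper bound = x̄ + t* · s/√n = 68.1 + 2.076 · 14.0/√125 = 70.70

We are 98% confident that μ ≤ 70.70.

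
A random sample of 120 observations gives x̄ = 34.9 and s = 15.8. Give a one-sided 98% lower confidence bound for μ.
μ ≥ 31.90

Lower bound (one-sided):
t* = 2.077 (one-sided for 98%)
Lower bound = x̄ - t* · s/√n = 34.9 - 2.077 · 15.8/√120 = 31.90

We are 98% confident that μ ≥ 31.90.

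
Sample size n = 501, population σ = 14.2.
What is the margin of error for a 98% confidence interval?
Margin of error = 1.48

Margin of error = z* · σ/√n
= 2.326 · 14.2/√501
= 2.326 · 14.2/22.3830
= 1.48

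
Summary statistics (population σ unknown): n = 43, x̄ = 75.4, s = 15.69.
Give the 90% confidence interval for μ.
(71.38, 79.42)

t-interval (σ unknown):
df = n - 1 = 42
t* = 1.682 for 90% confidence

Margin of error = t* · s/√n = 1.682 · 15.69/√43 = 4.02

CI: (71.38, 79.42)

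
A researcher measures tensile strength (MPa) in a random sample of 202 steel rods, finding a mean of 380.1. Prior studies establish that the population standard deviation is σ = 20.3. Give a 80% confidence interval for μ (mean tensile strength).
(378.27, 381.93)

z-interval (σ known):
z* = 1.282 for 80% confidence

Margin of error = z* · σ/√n = 1.282 · 20.3/√202 = 1.83

CI: (380.1 - 1.83, 380.1 + 1.83) = (378.27, 381.93)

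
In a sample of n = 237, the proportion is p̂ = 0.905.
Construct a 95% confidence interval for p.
(0.868, 0.942)

Proportion CI:
SE = √(p̂(1-p̂)/n) = √(0.905 · 0.095 / 237) = 0.01905

z* = 1.960
Margin = z* · SE = 1.960 · 0.01905 = 0.0373

CI: 0.905 ± 0.0373 = (0.868, 0.942)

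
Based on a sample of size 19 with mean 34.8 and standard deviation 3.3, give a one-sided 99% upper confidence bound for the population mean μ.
μ ≤ 36.73

Upper bound (one-sided):
t* = 2.552 (one-sided for 99%)
Upper bound = x̄ + t* · s/√n = 34.8 + 2.552 · 3.3/√19 = 36.73

We are 99% confident that μ ≤ 36.73.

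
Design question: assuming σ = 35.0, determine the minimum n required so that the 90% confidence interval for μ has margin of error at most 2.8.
n ≥ 423

For margin E ≤ 2.8:
n ≥ (z* · σ / E)²
n ≥ (1.645 · 35.0 / 2.8)²
n ≥ 422.82

Minimum n = 423 (rounding up)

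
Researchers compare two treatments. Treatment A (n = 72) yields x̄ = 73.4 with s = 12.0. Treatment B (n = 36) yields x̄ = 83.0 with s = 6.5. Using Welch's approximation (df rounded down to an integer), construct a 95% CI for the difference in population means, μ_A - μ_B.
(-13.13, -6.07)

Difference: x̄₁ - x̄₂ = -9.60
SE = √(s₁²/n₁ + s₂²/n₂) = √(12.0²/72 + 6.5²/36) = 1.7815
df = 105.25 → 105 (Welch–Satterthwaite, rounded down)
t* = 1.983

CI: -9.60 ± 1.983 · 1.7815 = -9.60 ± 3.53 = (-13.13, -6.07)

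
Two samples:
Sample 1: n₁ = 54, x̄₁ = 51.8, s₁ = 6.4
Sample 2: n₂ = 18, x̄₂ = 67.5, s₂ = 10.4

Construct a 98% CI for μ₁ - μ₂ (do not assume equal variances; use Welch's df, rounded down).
(-22.25, -9.15)

Difference: x̄₁ - x̄₂ = -15.70
SE = √(s₁²/n₁ + s₂²/n₂) = √(6.4²/54 + 10.4²/18) = 2.6014
df = 21.45 → 21 (Welch–Satterthwaite, rounded down)
t* = 2.518

CI: -15.70 ± 2.518 · 2.6014 = -15.70 ± 6.55 = (-22.25, -9.15)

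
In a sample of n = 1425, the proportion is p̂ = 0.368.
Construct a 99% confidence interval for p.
(0.335, 0.401)

Proportion CI:
SE = √(p̂(1-p̂)/n) = √(0.368 · 0.632 / 1425) = 0.01278

z* = 2.576
Margin = z* · SE = 2.576 · 0.01278 = 0.0329

CI: 0.368 ± 0.0329 = (0.335, 0.401)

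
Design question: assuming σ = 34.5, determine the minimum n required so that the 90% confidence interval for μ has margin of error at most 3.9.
n ≥ 212

For margin E ≤ 3.9:
n ≥ (z* · σ / E)²
n ≥ (1.645 · 34.5 / 3.9)²
n ≥ 211.76

Minimum n = 212 (rounding up)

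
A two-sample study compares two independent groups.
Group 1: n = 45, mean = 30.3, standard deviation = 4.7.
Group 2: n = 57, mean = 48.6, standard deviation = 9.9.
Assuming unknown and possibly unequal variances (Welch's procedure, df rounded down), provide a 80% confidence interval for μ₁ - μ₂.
(-20.22, -16.38)

Difference: x̄₁ - x̄₂ = -18.30
SE = √(s₁²/n₁ + s₂²/n₂) = √(4.7²/45 + 9.9²/57) = 1.4867
df = 83.84 → 83 (Welch–Satterthwaite, rounded down)
t* = 1.292

CI: -18.30 ± 1.292 · 1.4867 = -18.30 ± 1.92 = (-20.22, -16.38)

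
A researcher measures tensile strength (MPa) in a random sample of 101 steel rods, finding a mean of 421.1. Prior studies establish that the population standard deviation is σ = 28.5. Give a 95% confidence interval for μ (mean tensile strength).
(415.54, 426.66)

z-interval (σ known):
z* = 1.960 for 95% confidence

Margin of error = z* · σ/√n = 1.960 · 28.5/√101 = 5.56

CI: (421.1 - 5.56, 421.1 + 5.56) = (415.54, 426.66)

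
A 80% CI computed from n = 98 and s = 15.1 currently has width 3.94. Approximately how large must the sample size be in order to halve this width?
n ≈ 392

CI width ∝ 1/√n
To reduce width by factor 2, need √n to grow by 2 → need 2² = 4 times as many samples.

Current: n = 98, width = 3.94
New: n = 392, width ≈ 1.96

Width reduced by factor of 3.94/1.96 = 2.01.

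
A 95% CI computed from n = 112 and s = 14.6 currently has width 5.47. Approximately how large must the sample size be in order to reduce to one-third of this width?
n ≈ 1008

CI width ∝ 1/√n
To reduce width by factor 3, need √n to grow by 3 → need 3² = 9 times as many samples.

Current: n = 112, width = 5.47
New: n = 1008, width ≈ 1.80

Width reduced by factor of 5.47/1.80 = 3.04.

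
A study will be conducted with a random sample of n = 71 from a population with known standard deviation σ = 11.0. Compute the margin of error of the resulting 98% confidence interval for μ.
Margin of error = 3.04

Margin of error = z* · σ/√n
= 2.326 · 11.0/√71
= 2.326 · 11.0/8.4261
= 3.04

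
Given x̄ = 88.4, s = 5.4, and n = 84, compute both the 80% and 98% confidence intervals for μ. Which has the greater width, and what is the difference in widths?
98% CI is wider by 1.28

df = 83
80% CI: t* = 1.292, (87.64, 89.16), width = 2 · t* · s/√n = 1.52
98% CI: t* = 2.372, (87.00, 89.80), width = 2 · t* · s/√n = 2.80

The 98% CI is wider by 2.80 - 1.52 = 1.28.
Higher confidence requires a wider interval.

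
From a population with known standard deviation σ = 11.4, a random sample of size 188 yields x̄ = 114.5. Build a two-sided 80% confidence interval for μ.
(113.43, 115.57)

z-interval (σ known):
z* = 1.282 for 80% confidence

Margin of error = z* · σ/√n = 1.282 · 11.4/√188 = 1.07

CI: (114.5 - 1.07, 114.5 + 1.07) = (113.43, 115.57)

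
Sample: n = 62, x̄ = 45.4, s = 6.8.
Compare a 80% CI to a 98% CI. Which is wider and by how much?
98% CI is wider by 1.89

df = 61
80% CI: t* = 1.296, (44.28, 46.52), width = 2 · t* · s/√n = 2.24
98% CI: t* = 2.389, (43.34, 47.46), width = 2 · t* · s/√n = 4.13

The 98% CI is wider by 4.13 - 2.24 = 1.89.
Higher confidence requires a wider interval.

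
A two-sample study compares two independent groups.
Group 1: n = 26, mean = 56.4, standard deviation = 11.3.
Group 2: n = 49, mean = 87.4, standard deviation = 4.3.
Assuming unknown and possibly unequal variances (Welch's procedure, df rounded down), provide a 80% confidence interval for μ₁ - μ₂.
(-34.02, -27.98)

Difference: x̄₁ - x̄₂ = -31.00
SE = √(s₁²/n₁ + s₂²/n₂) = √(11.3²/26 + 4.3²/49) = 2.2997
df = 28.90 → 28 (Welch–Satterthwaite, rounded down)
t* = 1.313

CI: -31.00 ± 1.313 · 2.2997 = -31.00 ± 3.02 = (-34.02, -27.98)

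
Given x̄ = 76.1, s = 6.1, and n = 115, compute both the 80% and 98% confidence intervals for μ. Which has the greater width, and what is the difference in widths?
98% CI is wider by 1.21

df = 114
80% CI: t* = 1.289, (75.37, 76.83), width = 2 · t* · s/√n = 1.47
98% CI: t* = 2.360, (74.76, 77.44), width = 2 · t* · s/√n = 2.68

The 98% CI is wider by 2.68 - 1.47 = 1.21.
Higher confidence requires a wider interval.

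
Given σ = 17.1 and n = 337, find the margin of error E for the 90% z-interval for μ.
Margin of error = 1.53

Margin of error = z* · σ/√n
= 1.645 · 17.1/√337
= 1.645 · 17.1/18.3576
= 1.53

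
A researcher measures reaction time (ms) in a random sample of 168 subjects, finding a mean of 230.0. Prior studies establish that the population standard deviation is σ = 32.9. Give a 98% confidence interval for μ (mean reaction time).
(224.10, 235.90)

z-interval (σ known):
z* = 2.326 for 98% confidence

Margin of error = z* · σ/√n = 2.326 · 32.9/√168 = 5.90

CI: (230.0 - 5.90, 230.0 + 5.90) = (224.10, 235.90)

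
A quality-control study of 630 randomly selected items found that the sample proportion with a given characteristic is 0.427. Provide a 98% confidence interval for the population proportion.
(0.381, 0.473)

Proportion CI:
SE = √(p̂(1-p̂)/n) = √(0.427 · 0.573 / 630) = 0.01971

z* = 2.326
Margin = z* · SE = 2.326 · 0.01971 = 0.0458

CI: 0.427 ± 0.0458 = (0.381, 0.473)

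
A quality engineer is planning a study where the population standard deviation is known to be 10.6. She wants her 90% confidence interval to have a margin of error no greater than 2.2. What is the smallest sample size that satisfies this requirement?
n ≥ 63

For margin E ≤ 2.2:
n ≥ (z* · σ / E)²
n ≥ (1.645 · 10.6 / 2.2)²
n ≥ 62.82

Minimum n = 63 (rounding up)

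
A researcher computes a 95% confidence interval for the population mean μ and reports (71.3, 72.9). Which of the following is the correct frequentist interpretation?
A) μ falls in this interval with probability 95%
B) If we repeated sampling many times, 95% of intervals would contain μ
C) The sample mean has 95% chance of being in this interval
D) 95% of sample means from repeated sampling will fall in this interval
B

A) Wrong — μ is fixed; the randomness lives in the interval, not in μ.
B) Correct — this is the frequentist long-run coverage interpretation.
C) Wrong — x̄ is observed and sits in the interval by construction.
D) Wrong — coverage applies to intervals containing μ, not to future x̄ values.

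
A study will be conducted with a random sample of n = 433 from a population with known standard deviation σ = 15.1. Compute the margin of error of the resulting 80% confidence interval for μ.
Margin of error = 0.93

Margin of error = z* · σ/√n
= 1.282 · 15.1/√433
= 1.282 · 15.1/20.8087
= 0.93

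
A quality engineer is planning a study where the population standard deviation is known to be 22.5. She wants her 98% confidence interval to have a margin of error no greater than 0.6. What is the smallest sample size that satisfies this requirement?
n ≥ 7609

For margin E ≤ 0.6:
n ≥ (z* · σ / E)²
n ≥ (2.326 · 22.5 / 0.6)²
n ≥ 7608.20

Minimum n = 7609 (rounding up)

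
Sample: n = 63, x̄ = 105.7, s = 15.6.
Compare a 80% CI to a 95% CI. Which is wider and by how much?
95% CI is wider by 2.77

df = 62
80% CI: t* = 1.295, (103.15, 108.25), width = 2 · t* · s/√n = 5.09
95% CI: t* = 1.999, (101.77, 109.63), width = 2 · t* · s/√n = 7.86

The 95% CI is wider by 7.86 - 5.09 = 2.77.
Higher confidence requires a wider interval.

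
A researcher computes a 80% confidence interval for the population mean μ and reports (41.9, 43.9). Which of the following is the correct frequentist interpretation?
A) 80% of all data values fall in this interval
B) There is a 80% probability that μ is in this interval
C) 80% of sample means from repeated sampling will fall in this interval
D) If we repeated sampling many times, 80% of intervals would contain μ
D

A) Wrong — a CI is about the parameter μ, not individual data values.
B) Wrong — μ is fixed; the randomness lives in the interval, not in μ.
C) Wrong — coverage applies to intervals containing μ, not to future x̄ values.
D) Correct — this is the frequentist long-run coverage interpretation.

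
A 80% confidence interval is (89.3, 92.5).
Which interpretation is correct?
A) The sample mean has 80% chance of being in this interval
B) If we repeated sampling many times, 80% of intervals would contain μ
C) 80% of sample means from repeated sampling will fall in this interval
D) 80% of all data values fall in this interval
B

A) Wrong — x̄ is observed and sits in the interval by construction.
B) Correct — this is the frequentist long-run coverage interpretation.
C) Wrong — coverage applies to intervals containing μ, not to future x̄ values.
D) Wrong — a CI is about the parameter μ, not individual data values.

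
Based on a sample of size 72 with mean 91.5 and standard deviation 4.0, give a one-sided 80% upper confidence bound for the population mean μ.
μ ≤ 91.90

Upper bound (one-sided):
t* = 0.847 (one-sided for 80%)
Upper bound = x̄ + t* · s/√n = 91.5 + 0.847 · 4.0/√72 = 91.90

We are 80% confident that μ ≤ 91.90.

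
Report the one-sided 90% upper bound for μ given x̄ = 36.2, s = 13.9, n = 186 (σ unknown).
μ ≤ 37.51

Upper bound (one-sided):
t* = 1.286 (one-sided for 90%)
Upper bound = x̄ + t* · s/√n = 36.2 + 1.286 · 13.9/√186 = 37.51

We are 90% confident that μ ≤ 37.51.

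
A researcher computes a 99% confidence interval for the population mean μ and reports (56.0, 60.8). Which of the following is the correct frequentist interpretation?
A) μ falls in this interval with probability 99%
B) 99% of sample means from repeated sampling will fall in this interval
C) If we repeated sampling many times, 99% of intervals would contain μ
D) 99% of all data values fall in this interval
C

A) Wrong — μ is fixed; the randomness lives in the interval, not in μ.
B) Wrong — coverage applies to intervals containing μ, not to future x̄ values.
C) Correct — this is the frequentist long-run coverage interpretation.
D) Wrong — a CI is about the parameter μ, not individual data values.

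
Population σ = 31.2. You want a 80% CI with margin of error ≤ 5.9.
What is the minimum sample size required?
n ≥ 46

For margin E ≤ 5.9:
n ≥ (z* · σ / E)²
n ≥ (1.282 · 31.2 / 5.9)²
n ≥ 45.96

Minimum n = 46 (rounding up)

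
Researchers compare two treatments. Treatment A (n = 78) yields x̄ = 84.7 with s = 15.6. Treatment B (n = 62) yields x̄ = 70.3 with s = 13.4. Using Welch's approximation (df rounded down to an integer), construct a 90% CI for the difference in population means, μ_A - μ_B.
(10.34, 18.46)

Difference: x̄₁ - x̄₂ = 14.40
SE = √(s₁²/n₁ + s₂²/n₂) = √(15.6²/78 + 13.4²/62) = 2.4528
df = 137.14 → 137 (Welch–Satterthwaite, rounded down)
t* = 1.656

CI: 14.40 ± 1.656 · 2.4528 = 14.40 ± 4.06 = (10.34, 18.46)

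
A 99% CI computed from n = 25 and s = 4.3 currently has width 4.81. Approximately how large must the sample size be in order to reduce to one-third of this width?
n ≈ 225

CI width ∝ 1/√n
To reduce width by factor 3, need √n to grow by 3 → need 3² = 9 times as many samples.

Current: n = 25, width = 4.81
New: n = 225, width ≈ 1.49

Width reduced by factor of 4.81/1.49 = 3.23.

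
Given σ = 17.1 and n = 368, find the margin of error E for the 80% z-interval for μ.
Margin of error = 1.14

Margin of error = z* · σ/√n
= 1.282 · 17.1/√368
= 1.282 · 17.1/19.1833
= 1.14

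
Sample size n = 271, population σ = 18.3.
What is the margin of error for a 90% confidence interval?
Margin of error = 1.83

Margin of error = z* · σ/√n
= 1.645 · 18.3/√271
= 1.645 · 18.3/16.4621
= 1.83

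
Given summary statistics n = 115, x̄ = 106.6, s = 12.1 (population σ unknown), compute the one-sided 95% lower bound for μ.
μ ≥ 104.73

Lower bound (one-sided):
t* = 1.658 (one-sided for 95%)
Lower bound = x̄ - t* · s/√n = 106.6 - 1.658 · 12.1/√115 = 104.73

We are 95% confident that μ ≥ 104.73.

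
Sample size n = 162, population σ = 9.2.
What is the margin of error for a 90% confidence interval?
Margin of error = 1.19

Margin of error = z* · σ/√n
= 1.645 · 9.2/√162
= 1.645 · 9.2/12.7279
= 1.19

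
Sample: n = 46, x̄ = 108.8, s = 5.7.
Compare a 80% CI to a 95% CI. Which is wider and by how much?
95% CI is wider by 1.20

df = 45
80% CI: t* = 1.301, (107.71, 109.89), width = 2 · t* · s/√n = 2.19
95% CI: t* = 2.014, (107.11, 110.49), width = 2 · t* · s/√n = 3.39

The 95% CI is wider by 3.39 - 2.19 = 1.20.
Higher confidence requires a wider interval.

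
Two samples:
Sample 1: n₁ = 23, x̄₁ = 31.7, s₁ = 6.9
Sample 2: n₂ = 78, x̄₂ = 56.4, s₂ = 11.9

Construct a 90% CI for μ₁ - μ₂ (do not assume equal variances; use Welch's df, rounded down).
(-27.99, -21.41)

Difference: x̄₁ - x̄₂ = -24.70
SE = √(s₁²/n₁ + s₂²/n₂) = √(6.9²/23 + 11.9²/78) = 1.9712
df = 63.55 → 63 (Welch–Satterthwaite, rounded down)
t* = 1.669

CI: -24.70 ± 1.669 · 1.9712 = -24.70 ± 3.29 = (-27.99, -21.41)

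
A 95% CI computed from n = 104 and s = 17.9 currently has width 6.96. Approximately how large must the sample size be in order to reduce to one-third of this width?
n ≈ 936

CI width ∝ 1/√n
To reduce width by factor 3, need √n to grow by 3 → need 3² = 9 times as many samples.

Current: n = 104, width = 6.96
New: n = 936, width ≈ 2.30

Width reduced by factor of 6.96/2.30 = 3.03.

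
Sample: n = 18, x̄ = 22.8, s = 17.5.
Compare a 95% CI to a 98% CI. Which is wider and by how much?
98% CI is wider by 3.77

df = 17
95% CI: t* = 2.110, (14.10, 31.50), width = 2 · t* · s/√n = 17.41
98% CI: t* = 2.567, (12.21, 33.39), width = 2 · t* · s/√n = 21.18

The 98% CI is wider by 21.18 - 17.41 = 3.77.
Higher confidence requires a wider interval.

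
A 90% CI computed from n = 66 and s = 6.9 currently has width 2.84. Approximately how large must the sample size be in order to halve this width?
n ≈ 264

CI width ∝ 1/√n
To reduce width by factor 2, need √n to grow by 2 → need 2² = 4 times as many samples.

Current: n = 66, width = 2.84
New: n = 264, width ≈ 1.40

Width reduced by factor of 2.84/1.40 = 2.03.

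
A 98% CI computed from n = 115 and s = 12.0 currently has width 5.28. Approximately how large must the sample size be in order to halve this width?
n ≈ 460

CI width ∝ 1/√n
To reduce width by factor 2, need √n to grow by 2 → need 2² = 4 times as many samples.

Current: n = 115, width = 5.28
New: n = 460, width ≈ 2.61

Width reduced by factor of 5.28/2.61 = 2.02.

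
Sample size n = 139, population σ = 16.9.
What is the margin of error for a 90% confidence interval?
Margin of error = 2.36

Margin of error = z* · σ/√n
= 1.645 · 16.9/√139
= 1.645 · 16.9/11.7898
= 2.36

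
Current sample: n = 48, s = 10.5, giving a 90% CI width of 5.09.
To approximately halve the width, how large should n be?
n ≈ 192

CI width ∝ 1/√n
To reduce width by factor 2, need √n to grow by 2 → need 2² = 4 times as many samples.

Current: n = 48, width = 5.09
New: n = 192, width ≈ 2.51

Width reduced by factor of 5.09/2.51 = 2.03.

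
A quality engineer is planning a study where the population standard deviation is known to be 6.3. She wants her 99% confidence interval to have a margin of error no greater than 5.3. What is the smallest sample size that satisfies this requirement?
n ≥ 10

For margin E ≤ 5.3:
n ≥ (z* · σ / E)²
n ≥ (2.576 · 6.3 / 5.3)²
n ≥ 9.38

Minimum n = 10 (rounding up)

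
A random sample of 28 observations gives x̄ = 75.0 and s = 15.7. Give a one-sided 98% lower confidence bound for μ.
μ ≥ 68.60

Lower bound (one-sided):
t* = 2.158 (one-sided for 98%)
Lower bound = x̄ - t* · s/√n = 75.0 - 2.158 · 15.7/√28 = 68.60

We are 98% confident that μ ≥ 68.60.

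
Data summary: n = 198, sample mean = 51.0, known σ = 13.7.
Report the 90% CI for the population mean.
(49.40, 52.60)

z-interval (σ known):
z* = 1.645 for 90% confidence

Margin of error = z* · σ/√n = 1.645 · 13.7/√198 = 1.60

CI: (51.0 - 1.60, 51.0 + 1.60) = (49.40, 52.60)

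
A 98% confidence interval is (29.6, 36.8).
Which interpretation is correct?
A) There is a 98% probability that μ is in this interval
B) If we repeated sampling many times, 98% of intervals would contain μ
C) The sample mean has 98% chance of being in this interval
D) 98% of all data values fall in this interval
B

A) Wrong — μ is fixed; the randomness lives in the interval, not in μ.
B) Correct — this is the frequentist long-run coverage interpretation.
C) Wrong — x̄ is observed and sits in the interval by construction.
D) Wrong — a CI is about the parameter μ, not individual data values.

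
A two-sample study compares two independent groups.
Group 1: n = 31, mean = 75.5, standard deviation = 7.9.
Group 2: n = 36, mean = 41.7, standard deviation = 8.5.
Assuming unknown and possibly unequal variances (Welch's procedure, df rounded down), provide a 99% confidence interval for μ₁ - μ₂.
(28.48, 39.12)

Difference: x̄₁ - x̄₂ = 33.80
SE = √(s₁²/n₁ + s₂²/n₂) = √(7.9²/31 + 8.5²/36) = 2.0050
df = 64.60 → 64 (Welch–Satterthwaite, rounded down)
t* = 2.655

CI: 33.80 ± 2.655 · 2.0050 = 33.80 ± 5.32 = (28.48, 39.12)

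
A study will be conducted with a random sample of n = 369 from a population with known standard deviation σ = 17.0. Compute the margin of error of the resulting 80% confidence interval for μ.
Margin of error = 1.13

Margin of error = z* · σ/√n
= 1.282 · 17.0/√369
= 1.282 · 17.0/19.2094
= 1.13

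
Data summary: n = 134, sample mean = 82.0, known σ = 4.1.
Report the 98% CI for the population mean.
(81.18, 82.82)

z-interval (σ known):
z* = 2.326 for 98% confidence

Margin of error = z* · σ/√n = 2.326 · 4.1/√134 = 0.82

CI: (82.0 - 0.82, 82.0 + 0.82) = (81.18, 82.82)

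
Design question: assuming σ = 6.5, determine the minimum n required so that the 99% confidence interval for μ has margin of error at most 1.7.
n ≥ 98

For margin E ≤ 1.7:
n ≥ (z* · σ / E)²
n ≥ (2.576 · 6.5 / 1.7)²
n ≥ 97.01

Minimum n = 98 (rounding up)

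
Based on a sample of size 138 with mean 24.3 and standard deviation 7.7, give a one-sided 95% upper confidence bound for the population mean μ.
μ ≤ 25.39

Upper bound (one-sided):
t* = 1.656 (one-sided for 95%)
Upper bound = x̄ + t* · s/√n = 24.3 + 1.656 · 7.7/√138 = 25.39

We are 95% confident that μ ≤ 25.39.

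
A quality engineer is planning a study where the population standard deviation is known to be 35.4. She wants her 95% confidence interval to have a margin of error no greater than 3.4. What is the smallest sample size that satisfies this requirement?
n ≥ 417

For margin E ≤ 3.4:
n ≥ (z* · σ / E)²
n ≥ (1.960 · 35.4 / 3.4)²
n ≥ 416.45

Minimum n = 417 (rounding up)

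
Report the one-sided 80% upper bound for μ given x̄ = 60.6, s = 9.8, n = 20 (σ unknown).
μ ≤ 62.49

Upper bound (one-sided):
t* = 0.861 (one-sided for 80%)
Upper bound = x̄ + t* · s/√n = 60.6 + 0.861 · 9.8/√20 = 62.49

We are 80% confident that μ ≤ 62.49.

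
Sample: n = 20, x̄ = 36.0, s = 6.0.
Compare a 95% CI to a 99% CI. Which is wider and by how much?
99% CI is wider by 2.06

df = 19
95% CI: t* = 2.093, (33.19, 38.81), width = 2 · t* · s/√n = 5.62
99% CI: t* = 2.861, (32.16, 39.84), width = 2 · t* · s/√n = 7.68

The 99% CI is wider by 7.68 - 5.62 = 2.06.
Higher confidence requires a wider interval.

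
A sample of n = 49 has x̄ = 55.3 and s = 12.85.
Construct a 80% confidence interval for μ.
(52.92, 57.68)

t-interval (σ unknown):
df = n - 1 = 48
t* = 1.299 for 80% confidence

Margin of error = t* · s/√n = 1.299 · 12.85/√49 = 2.38

CI: (52.92, 57.68)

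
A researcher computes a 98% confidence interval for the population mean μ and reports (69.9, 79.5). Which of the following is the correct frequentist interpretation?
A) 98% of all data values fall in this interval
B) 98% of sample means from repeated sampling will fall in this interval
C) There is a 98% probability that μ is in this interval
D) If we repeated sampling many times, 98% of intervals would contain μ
D

A) Wrong — a CI is about the parameter μ, not individual data values.
B) Wrong — coverage applies to intervals containing μ, not to future x̄ values.
C) Wrong — μ is fixed; the randomness lives in the interval, not in μ.
D) Correct — this is the frequentist long-run coverage interpretation.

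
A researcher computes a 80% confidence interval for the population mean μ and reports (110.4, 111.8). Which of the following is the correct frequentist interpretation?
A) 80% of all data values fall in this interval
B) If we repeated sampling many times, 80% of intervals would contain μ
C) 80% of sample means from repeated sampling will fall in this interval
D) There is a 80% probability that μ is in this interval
B

A) Wrong — a CI is about the parameter μ, not individual data values.
B) Correct — this is the frequentist long-run coverage interpretation.
C) Wrong — coverage applies to intervals containing μ, not to future x̄ values.
D) Wrong — μ is fixed; the randomness lives in the interval, not in μ.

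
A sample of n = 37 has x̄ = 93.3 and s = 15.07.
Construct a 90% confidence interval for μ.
(89.12, 97.48)

t-interval (σ unknown):
df = n - 1 = 36
t* = 1.688 for 90% confidence

Margin of error = t* · s/√n = 1.688 · 15.07/√37 = 4.18

CI: (89.12, 97.48)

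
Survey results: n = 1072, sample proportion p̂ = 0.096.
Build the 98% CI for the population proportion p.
(0.075, 0.117)

Proportion CI:
SE = √(p̂(1-p̂)/n) = √(0.096 · 0.904 / 1072) = 0.00900

z* = 2.326
Margin = z* · SE = 2.326 · 0.00900 = 0.0209

CI: 0.096 ± 0.0209 = (0.075, 0.117)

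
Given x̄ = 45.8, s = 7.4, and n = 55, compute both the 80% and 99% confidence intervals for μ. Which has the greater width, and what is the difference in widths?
99% CI is wider by 2.74

df = 54
80% CI: t* = 1.297, (44.51, 47.09), width = 2 · t* · s/√n = 2.59
99% CI: t* = 2.670, (43.14, 48.46), width = 2 · t* · s/√n = 5.33

The 99% CI is wider by 5.33 - 2.59 = 2.74.
Higher confidence requires a wider interval.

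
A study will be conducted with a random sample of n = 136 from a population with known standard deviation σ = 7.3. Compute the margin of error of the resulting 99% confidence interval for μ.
Margin of error = 1.61

Margin of error = z* · σ/√n
= 2.576 · 7.3/√136
= 2.576 · 7.3/11.6619
= 1.61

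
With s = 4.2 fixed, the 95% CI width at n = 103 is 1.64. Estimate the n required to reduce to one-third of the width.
n ≈ 927

CI width ∝ 1/√n
To reduce width by factor 3, need √n to grow by 3 → need 3² = 9 times as many samples.

Current: n = 103, width = 1.64
New: n = 927, width ≈ 0.54

Width reduced by factor of 1.64/0.54 = 3.04.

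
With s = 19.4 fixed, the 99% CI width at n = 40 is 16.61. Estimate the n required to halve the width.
n ≈ 160

CI width ∝ 1/√n
To reduce width by factor 2, need √n to grow by 2 → need 2² = 4 times as many samples.

Current: n = 40, width = 16.61
New: n = 160, width ≈ 8.00

Width reduced by factor of 16.61/8.00 = 2.08.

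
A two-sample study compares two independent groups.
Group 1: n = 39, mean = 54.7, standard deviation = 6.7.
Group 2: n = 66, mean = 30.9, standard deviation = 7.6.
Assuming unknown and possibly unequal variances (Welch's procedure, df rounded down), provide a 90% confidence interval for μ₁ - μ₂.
(21.43, 26.17)

Difference: x̄₁ - x̄₂ = 23.80
SE = √(s₁²/n₁ + s₂²/n₂) = √(6.7²/39 + 7.6²/66) = 1.4234
df = 88.01 → 88 (Welch–Satterthwaite, rounded down)
t* = 1.662

CI: 23.80 ± 1.662 · 1.4234 = 23.80 ± 2.37 = (21.43, 26.17)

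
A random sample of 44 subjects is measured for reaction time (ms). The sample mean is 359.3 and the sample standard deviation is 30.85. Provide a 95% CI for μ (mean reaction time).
(349.92, 368.68)

t-interval (σ unknown):
df = n - 1 = 43
t* = 2.017 for 95% confidence

Margin of error = t* · s/√n = 2.017 · 30.85/√44 = 9.38

CI: (349.92, 368.68)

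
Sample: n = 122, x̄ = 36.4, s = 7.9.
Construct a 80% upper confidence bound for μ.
μ ≤ 37.00

Upper bound (one-sided):
t* = 0.845 (one-sided for 80%)
Upper bound = x̄ + t* · s/√n = 36.4 + 0.845 · 7.9/√122 = 37.00

We are 80% confident that μ ≤ 37.00.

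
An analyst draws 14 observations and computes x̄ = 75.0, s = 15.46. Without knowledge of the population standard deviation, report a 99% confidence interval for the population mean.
(62.55, 87.45)

t-interval (σ unknown):
df = n - 1 = 13
t* = 3.012 for 99% confidence

Margin of error = t* · s/√n = 3.012 · 15.46/√14 = 12.45

CI: (62.55, 87.45)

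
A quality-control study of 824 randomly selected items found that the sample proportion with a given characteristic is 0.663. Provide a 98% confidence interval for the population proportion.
(0.625, 0.701)

Proportion CI:
SE = √(p̂(1-p̂)/n) = √(0.663 · 0.337 / 824) = 0.01647

z* = 2.326
Margin = z* · SE = 2.326 · 0.01647 = 0.0383

CI: 0.663 ± 0.0383 = (0.625, 0.701)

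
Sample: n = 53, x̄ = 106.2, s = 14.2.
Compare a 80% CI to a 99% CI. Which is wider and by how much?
99% CI is wider by 5.37

df = 52
80% CI: t* = 1.298, (103.67, 108.73), width = 2 · t* · s/√n = 5.06
99% CI: t* = 2.674, (100.98, 111.42), width = 2 · t* · s/√n = 10.43

The 99% CI is wider by 10.43 - 5.06 = 5.37.
Higher confidence requires a wider interval.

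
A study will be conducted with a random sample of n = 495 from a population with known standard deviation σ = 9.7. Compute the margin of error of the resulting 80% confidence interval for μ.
Margin of error = 0.56

Margin of error = z* · σ/√n
= 1.282 · 9.7/√495
= 1.282 · 9.7/22.2486
= 0.56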